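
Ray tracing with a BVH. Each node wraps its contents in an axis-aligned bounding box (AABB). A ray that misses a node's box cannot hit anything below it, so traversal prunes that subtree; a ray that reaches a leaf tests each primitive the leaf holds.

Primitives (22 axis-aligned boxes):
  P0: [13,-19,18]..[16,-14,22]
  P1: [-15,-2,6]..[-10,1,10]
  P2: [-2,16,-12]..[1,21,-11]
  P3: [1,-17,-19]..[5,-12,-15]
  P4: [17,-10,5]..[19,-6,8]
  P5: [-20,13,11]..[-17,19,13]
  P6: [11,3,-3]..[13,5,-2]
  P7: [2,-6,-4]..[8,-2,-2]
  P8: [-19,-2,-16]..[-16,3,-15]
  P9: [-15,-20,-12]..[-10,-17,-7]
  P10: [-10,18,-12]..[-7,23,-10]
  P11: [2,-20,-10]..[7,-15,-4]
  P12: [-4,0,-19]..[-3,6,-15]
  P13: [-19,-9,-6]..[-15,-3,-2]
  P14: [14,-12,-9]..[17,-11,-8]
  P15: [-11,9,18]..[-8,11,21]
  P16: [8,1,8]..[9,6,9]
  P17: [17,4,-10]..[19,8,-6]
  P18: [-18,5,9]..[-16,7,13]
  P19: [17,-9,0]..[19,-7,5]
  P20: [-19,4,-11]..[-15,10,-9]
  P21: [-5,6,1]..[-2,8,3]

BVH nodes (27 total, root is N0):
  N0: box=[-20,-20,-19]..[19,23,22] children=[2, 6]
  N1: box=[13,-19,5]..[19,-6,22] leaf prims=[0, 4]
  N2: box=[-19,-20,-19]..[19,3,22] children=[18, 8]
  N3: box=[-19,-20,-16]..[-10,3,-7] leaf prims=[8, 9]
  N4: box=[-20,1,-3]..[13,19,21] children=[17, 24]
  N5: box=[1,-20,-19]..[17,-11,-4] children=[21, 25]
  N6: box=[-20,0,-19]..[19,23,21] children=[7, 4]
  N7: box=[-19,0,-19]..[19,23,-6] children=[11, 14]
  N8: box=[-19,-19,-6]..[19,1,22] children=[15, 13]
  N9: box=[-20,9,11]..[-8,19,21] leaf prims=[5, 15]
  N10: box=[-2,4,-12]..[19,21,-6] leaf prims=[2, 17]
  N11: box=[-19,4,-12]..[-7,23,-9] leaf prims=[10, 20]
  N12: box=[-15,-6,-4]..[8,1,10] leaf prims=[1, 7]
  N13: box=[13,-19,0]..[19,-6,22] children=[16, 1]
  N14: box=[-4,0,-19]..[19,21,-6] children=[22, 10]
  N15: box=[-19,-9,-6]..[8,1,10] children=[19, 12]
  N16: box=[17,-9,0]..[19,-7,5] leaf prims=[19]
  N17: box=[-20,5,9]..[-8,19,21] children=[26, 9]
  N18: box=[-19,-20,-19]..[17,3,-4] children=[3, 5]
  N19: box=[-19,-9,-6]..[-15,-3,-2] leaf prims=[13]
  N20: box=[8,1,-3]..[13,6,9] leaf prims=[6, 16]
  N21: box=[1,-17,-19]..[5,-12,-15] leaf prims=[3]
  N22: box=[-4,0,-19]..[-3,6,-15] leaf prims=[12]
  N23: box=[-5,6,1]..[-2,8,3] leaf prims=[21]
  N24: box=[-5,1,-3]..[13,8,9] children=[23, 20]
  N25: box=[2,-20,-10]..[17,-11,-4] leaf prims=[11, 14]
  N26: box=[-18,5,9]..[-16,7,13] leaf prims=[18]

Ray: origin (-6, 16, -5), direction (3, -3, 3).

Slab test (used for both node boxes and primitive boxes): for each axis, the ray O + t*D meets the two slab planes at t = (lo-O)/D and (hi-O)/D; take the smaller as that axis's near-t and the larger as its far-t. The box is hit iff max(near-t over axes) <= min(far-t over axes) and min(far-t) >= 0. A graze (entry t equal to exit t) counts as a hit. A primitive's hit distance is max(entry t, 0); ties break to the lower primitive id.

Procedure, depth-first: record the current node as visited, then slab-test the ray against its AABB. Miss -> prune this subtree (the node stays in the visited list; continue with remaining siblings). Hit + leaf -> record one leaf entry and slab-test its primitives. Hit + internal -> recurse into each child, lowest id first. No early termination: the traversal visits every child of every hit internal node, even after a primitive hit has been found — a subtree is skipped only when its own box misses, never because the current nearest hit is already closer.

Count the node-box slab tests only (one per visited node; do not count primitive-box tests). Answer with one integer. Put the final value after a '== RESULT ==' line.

Traverse from the root:
N0 x:[-14/3,25/3] y:[-7/3,12] z:[-14/3,9] -> hit [-7/3,25/3], descend [2, 6]
  N2 x:[-13/3,25/3] y:[13/3,12] z:[-14/3,9] -> hit [13/3,25/3], descend [8, 18]
    N8 x:[-13/3,25/3] y:[5,35/3] z:[-1/3,9] -> hit [5,25/3], descend [13, 15]
      N13 x:[19/3,25/3] y:[22/3,35/3] z:[5/3,9] -> hit [22/3,25/3], descend [1, 16]
        N1 x:[19/3,25/3] y:[22/3,35/3] z:[10/3,9] -> hit [22/3,25/3] leaf, test {P0(miss), P4(miss)}
        N16 x:[23/3,25/3] y:[23/3,25/3] z:[5/3,10/3] -> miss, prune
      N15 x:[-13/3,14/3] y:[5,25/3] z:[-1/3,5] -> miss, prune
    N18 x:[-13/3,23/3] y:[13/3,12] z:[-14/3,1/3] -> miss, prune
  N6 x:[-14/3,25/3] y:[-7/3,16/3] z:[-14/3,26/3] -> hit [-7/3,16/3], descend [4, 7]
    N4 x:[-14/3,19/3] y:[-1,5] z:[2/3,26/3] -> hit [2/3,5], descend [17, 24]
      N17 x:[-14/3,-2/3] y:[-1,11/3] z:[14/3,26/3] -> miss, prune
      N24 x:[1/3,19/3] y:[8/3,5] z:[2/3,14/3] -> hit [8/3,14/3], descend [20, 23]
        N20 x:[14/3,19/3] y:[10/3,5] z:[2/3,14/3] -> hit [14/3,14/3] leaf, test {P6(miss), P16@t=14/3}
        N23 x:[1/3,4/3] y:[8/3,10/3] z:[2,8/3] -> miss, prune
    N7 x:[-13/3,25/3] y:[-7/3,16/3] z:[-14/3,-1/3] -> miss, prune

order=[0, 2, 8, 13, 1, 16, 15, 18, 6, 4, 17, 24, 20, 23, 7]  |boxes|=15  |leaves|=2  hit=P16

== RESULT ==
15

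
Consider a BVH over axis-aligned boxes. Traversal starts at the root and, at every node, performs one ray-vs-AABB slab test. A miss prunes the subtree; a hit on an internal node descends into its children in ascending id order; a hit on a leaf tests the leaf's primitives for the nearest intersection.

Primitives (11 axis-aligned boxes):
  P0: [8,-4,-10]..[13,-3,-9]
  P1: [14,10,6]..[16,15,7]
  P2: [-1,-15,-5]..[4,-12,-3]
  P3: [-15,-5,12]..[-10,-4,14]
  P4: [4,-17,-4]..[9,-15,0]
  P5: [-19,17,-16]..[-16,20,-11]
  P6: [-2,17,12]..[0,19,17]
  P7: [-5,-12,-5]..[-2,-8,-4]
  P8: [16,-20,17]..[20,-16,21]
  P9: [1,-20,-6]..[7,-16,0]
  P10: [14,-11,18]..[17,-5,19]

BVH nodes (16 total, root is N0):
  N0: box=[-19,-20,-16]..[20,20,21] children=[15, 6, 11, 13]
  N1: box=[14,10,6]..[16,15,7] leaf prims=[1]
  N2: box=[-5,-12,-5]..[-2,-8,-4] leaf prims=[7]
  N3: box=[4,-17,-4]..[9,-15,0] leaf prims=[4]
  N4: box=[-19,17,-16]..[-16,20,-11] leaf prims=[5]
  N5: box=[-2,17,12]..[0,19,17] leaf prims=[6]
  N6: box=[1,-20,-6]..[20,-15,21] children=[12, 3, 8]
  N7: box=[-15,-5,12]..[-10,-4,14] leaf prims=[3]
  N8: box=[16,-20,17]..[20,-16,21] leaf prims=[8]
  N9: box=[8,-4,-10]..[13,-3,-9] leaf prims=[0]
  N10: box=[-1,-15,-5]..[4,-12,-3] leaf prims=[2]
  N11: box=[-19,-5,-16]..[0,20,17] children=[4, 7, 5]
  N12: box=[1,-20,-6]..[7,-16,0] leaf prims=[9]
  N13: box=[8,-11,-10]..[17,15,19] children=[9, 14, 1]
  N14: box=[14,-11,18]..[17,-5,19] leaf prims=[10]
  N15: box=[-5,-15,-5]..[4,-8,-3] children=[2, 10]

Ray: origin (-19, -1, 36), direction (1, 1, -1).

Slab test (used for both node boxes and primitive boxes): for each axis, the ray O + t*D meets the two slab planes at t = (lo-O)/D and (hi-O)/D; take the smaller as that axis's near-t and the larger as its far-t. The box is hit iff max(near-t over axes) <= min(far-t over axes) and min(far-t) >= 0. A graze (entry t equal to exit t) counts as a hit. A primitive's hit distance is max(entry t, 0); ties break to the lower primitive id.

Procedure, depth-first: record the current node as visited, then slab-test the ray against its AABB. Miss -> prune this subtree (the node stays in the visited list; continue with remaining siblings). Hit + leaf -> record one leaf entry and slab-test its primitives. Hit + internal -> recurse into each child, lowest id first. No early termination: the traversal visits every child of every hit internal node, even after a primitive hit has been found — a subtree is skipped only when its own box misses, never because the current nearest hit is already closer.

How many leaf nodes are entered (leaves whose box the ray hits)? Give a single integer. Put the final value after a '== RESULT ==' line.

Trace the traversal:
N0 x:[0,39] y:[-19,21] z:[15,52] -> hit [15,21], descend [6, 11, 13, 15]
  N6 x:[20,39] y:[-19,-14] z:[15,42] -> miss, prune
  N11 x:[0,19] y:[-4,21] z:[19,52] -> hit [19,19], descend [4, 5, 7]
    N4 x:[0,3] y:[18,21] z:[47,52] -> miss, prune
    N5 x:[17,19] y:[18,20] z:[19,24] -> hit [19,19] leaf, test {P6@t=19}
    N7 x:[4,9] y:[-4,-3] z:[22,24] -> miss, prune
  N13 x:[27,36] y:[-10,16] z:[17,46] -> miss, prune
  N15 x:[14,23] y:[-14,-7] z:[39,41] -> miss, prune

Visited [0, 6, 11, 4, 5, 7, 13, 15]. Tests: 8 box, 1 leaf. Nearest: P6.

== RESULT ==
1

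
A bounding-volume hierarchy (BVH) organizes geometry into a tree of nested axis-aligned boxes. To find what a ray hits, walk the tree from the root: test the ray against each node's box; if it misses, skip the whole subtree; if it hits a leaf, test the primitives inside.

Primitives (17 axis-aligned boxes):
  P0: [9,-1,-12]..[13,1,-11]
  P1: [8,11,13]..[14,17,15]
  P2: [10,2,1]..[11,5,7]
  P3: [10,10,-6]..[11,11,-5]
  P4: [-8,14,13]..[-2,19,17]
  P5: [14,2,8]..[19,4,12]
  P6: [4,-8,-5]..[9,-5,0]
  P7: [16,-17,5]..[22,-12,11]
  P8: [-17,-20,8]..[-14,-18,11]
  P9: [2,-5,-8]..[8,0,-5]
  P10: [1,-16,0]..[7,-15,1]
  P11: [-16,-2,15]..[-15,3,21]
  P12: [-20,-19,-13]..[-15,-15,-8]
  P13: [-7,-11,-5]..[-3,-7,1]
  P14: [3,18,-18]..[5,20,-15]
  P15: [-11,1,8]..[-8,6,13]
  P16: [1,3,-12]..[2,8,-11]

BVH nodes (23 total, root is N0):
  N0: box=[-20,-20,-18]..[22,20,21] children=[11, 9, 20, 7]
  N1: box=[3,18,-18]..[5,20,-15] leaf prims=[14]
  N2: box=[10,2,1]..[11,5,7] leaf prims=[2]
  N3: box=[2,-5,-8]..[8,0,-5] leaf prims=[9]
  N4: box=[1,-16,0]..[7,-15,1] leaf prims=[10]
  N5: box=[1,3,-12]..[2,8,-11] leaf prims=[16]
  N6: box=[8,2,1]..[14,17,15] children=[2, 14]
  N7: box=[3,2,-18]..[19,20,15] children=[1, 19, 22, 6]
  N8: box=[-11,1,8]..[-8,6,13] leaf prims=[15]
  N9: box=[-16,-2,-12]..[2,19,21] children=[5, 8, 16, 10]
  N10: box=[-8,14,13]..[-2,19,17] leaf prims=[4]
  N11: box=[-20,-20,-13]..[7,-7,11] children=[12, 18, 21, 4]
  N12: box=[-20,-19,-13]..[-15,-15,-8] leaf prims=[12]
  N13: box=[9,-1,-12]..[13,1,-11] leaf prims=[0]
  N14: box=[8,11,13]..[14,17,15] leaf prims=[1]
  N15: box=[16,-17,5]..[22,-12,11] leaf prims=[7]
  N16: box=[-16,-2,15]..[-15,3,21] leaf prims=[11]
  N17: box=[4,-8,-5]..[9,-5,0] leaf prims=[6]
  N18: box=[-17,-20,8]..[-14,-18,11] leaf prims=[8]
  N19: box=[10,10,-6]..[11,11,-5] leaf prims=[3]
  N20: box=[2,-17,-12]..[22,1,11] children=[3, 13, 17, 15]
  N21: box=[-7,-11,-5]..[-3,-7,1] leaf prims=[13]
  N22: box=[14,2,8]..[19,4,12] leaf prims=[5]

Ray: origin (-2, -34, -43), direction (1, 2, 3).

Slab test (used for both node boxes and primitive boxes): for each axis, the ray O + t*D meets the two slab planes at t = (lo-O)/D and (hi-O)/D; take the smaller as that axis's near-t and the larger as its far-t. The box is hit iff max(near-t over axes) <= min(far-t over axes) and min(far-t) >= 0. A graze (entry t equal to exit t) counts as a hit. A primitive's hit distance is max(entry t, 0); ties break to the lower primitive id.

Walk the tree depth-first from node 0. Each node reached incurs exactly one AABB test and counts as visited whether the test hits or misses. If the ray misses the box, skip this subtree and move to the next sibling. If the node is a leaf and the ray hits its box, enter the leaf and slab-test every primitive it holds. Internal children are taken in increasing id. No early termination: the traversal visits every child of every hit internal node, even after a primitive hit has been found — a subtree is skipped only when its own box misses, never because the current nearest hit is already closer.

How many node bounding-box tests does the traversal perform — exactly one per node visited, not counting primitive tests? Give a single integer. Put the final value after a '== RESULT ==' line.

Walk:
N0 x:[-18,24] y:[7,27] z:[25/3,64/3] -> hit [25/3,64/3], descend [7, 9, 11, 20]
  N7 x:[5,21] y:[18,27] z:[25/3,58/3] -> hit [18,58/3], descend [1, 6, 19, 22]
    N1 x:[5,7] y:[26,27] z:[25/3,28/3] -> miss, prune
    N6 x:[10,16] y:[18,51/2] z:[44/3,58/3] -> miss, prune
    N19 x:[12,13] y:[22,45/2] z:[37/3,38/3] -> miss, prune
    N22 x:[16,21] y:[18,19] z:[17,55/3] -> hit [18,55/3] leaf, test {P5@t=18}
  N9 x:[-14,4] y:[16,53/2] z:[31/3,64/3] -> miss, prune
  N11 x:[-18,9] y:[7,27/2] z:[10,18] -> miss, prune
  N20 x:[4,24] y:[17/2,35/2] z:[31/3,18] -> hit [31/3,35/2], descend [3, 13, 15, 17]
    N3 x:[4,10] y:[29/2,17] z:[35/3,38/3] -> miss, prune
    N13 x:[11,15] y:[33/2,35/2] z:[31/3,32/3] -> miss, prune
    N15 x:[18,24] y:[17/2,11] z:[16,18] -> miss, prune
    N17 x:[6,11] y:[13,29/2] z:[38/3,43/3] -> miss, prune

Summary -> nodes [0, 7, 1, 6, 19, 22, 9, 11, 20, 3, 13, 15, 17]; box-tests=13; leaf-entries=1; first=P5

== RESULT ==
13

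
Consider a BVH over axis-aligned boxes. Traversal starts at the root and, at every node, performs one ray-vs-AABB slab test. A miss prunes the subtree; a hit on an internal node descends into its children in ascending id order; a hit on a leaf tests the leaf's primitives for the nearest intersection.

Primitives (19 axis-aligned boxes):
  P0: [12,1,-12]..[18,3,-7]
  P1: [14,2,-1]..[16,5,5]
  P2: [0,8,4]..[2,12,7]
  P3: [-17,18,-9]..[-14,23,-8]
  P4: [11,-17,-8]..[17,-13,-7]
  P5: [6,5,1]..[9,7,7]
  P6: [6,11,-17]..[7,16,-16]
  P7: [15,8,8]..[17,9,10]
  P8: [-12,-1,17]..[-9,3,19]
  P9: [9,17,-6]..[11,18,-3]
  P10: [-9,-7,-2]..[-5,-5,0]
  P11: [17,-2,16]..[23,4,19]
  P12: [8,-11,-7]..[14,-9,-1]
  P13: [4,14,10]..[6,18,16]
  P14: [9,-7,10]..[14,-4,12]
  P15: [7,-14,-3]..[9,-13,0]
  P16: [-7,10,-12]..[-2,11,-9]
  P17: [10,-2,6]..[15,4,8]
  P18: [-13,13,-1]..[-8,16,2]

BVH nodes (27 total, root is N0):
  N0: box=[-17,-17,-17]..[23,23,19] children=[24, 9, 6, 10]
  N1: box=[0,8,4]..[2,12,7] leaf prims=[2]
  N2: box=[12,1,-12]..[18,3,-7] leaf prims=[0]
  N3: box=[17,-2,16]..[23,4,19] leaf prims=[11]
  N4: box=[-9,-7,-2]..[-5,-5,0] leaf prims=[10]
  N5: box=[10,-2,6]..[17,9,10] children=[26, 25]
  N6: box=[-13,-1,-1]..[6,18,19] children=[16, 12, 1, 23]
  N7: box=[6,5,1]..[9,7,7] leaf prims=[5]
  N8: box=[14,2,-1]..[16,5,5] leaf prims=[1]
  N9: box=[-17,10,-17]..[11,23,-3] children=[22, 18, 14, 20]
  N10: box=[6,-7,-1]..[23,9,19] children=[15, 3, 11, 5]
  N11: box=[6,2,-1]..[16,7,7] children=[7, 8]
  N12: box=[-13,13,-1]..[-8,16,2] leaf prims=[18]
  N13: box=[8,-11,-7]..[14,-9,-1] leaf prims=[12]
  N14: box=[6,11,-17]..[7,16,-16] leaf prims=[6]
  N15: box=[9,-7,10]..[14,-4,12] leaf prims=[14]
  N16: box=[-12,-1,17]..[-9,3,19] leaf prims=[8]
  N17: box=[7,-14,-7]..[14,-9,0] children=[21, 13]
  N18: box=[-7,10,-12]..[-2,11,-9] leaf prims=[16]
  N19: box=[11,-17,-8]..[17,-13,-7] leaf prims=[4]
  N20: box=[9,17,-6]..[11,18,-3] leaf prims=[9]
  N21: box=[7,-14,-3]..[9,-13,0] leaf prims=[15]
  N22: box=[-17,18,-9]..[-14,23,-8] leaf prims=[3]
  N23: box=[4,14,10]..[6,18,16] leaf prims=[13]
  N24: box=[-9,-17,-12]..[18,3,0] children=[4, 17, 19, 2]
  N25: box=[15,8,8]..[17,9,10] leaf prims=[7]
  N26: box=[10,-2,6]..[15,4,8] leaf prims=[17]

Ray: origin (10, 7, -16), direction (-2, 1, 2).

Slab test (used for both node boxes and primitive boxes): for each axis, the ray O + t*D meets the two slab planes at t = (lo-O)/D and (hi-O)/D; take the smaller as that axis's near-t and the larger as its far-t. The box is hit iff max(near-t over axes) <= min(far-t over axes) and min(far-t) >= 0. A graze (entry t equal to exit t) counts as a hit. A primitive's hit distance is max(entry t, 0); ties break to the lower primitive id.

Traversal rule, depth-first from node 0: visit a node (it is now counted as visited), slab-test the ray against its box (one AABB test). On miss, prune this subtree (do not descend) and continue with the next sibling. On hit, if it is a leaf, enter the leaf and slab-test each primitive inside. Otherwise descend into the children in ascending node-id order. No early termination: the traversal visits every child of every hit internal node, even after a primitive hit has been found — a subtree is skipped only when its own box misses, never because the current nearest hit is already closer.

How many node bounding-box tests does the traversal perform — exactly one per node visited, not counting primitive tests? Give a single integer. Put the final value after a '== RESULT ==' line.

Walk:
N0 x:[-13/2,27/2] y:[-24,16] z:[-1/2,35/2] -> hit [-1/2,27/2], descend [6, 9, 10, 24]
  N6 x:[2,23/2] y:[-8,11] z:[15/2,35/2] -> hit [15/2,11], descend [1, 12, 16, 23]
    N1 x:[4,5] y:[1,5] z:[10,23/2] -> miss, prune
    N12 x:[9,23/2] y:[6,9] z:[15/2,9] -> hit [9,9] leaf, test {P18@t=9}
    N16 x:[19/2,11] y:[-8,-4] z:[33/2,35/2] -> miss, prune
    N23 x:[2,3] y:[7,11] z:[13,16] -> miss, prune
  N9 x:[-1/2,27/2] y:[3,16] z:[-1/2,13/2] -> hit [3,13/2], descend [14, 18, 20, 22]
    N14 x:[3/2,2] y:[4,9] z:[-1/2,0] -> miss, prune
    N18 x:[6,17/2] y:[3,4] z:[2,7/2] -> miss, prune
    N20 x:[-1/2,1/2] y:[10,11] z:[5,13/2] -> miss, prune
    N22 x:[12,27/2] y:[11,16] z:[7/2,4] -> miss, prune
  N10 x:[-13/2,2] y:[-14,2] z:[15/2,35/2] -> miss, prune
  N24 x:[-4,19/2] y:[-24,-4] z:[2,8] -> miss, prune

order=[0, 6, 1, 12, 16, 23, 9, 14, 18, 20, 22, 10, 24]  |boxes|=13  |leaves|=1  hit=P18

== RESULT ==
13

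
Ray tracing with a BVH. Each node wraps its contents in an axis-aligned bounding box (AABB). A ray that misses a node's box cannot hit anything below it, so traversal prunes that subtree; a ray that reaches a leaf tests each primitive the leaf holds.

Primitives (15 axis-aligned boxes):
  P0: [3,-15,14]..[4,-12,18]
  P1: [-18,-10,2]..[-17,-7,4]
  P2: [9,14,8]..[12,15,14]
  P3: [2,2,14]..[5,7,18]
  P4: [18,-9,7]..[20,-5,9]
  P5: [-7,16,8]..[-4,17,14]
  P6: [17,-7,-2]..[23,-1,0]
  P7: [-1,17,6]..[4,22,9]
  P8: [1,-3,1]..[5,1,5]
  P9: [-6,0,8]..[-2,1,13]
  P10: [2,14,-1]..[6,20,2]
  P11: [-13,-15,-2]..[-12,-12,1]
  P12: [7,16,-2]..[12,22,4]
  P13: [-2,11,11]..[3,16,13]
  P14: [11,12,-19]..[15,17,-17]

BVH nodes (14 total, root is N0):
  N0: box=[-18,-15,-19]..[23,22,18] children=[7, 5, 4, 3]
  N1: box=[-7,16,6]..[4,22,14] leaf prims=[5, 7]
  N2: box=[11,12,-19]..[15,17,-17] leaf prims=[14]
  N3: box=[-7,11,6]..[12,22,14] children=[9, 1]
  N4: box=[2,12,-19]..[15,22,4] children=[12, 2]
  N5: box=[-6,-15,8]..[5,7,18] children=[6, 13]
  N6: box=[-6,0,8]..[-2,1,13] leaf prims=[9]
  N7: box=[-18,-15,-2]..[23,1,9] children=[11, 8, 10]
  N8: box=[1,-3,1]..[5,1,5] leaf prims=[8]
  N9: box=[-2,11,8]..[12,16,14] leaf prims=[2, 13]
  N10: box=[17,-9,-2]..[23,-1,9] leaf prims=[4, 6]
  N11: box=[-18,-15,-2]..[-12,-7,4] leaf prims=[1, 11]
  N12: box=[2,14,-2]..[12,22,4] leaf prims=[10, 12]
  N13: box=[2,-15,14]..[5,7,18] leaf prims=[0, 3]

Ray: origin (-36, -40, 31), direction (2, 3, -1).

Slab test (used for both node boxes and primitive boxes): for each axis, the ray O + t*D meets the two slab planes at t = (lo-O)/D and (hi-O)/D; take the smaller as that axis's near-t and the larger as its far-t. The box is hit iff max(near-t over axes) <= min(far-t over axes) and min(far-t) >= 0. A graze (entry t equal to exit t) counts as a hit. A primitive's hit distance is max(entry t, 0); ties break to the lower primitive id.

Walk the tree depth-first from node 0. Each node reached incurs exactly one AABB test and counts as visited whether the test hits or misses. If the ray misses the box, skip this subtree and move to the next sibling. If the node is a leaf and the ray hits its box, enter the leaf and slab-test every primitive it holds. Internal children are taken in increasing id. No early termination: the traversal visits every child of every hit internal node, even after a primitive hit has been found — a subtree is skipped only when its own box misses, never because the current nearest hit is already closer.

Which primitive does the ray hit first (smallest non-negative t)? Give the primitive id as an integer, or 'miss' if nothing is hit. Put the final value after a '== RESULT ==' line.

Traverse from the root:
N0 x:[9,59/2] y:[25/3,62/3] z:[13,50] -> hit [13,62/3], descend [3, 4, 5, 7]
  N3 x:[29/2,24] y:[17,62/3] z:[17,25] -> hit [17,62/3], descend [1, 9]
    N1 x:[29/2,20] y:[56/3,62/3] z:[17,25] -> hit [56/3,20] leaf, test {P5(miss), P7(miss)}
    N9 x:[17,24] y:[17,56/3] z:[17,23] -> hit [17,56/3] leaf, test {P2(miss), P13@t=18}
  N4 x:[19,51/2] y:[52/3,62/3] z:[27,50] -> miss, prune
  N5 x:[15,41/2] y:[25/3,47/3] z:[13,23] -> hit [15,47/3], descend [6, 13]
    N6 x:[15,17] y:[40/3,41/3] z:[18,23] -> miss, prune
    N13 x:[19,41/2] y:[25/3,47/3] z:[13,17] -> miss, prune
  N7 x:[9,59/2] y:[25/3,41/3] z:[22,33] -> miss, prune

order=[0, 3, 1, 9, 4, 5, 6, 13, 7]  |boxes|=9  |leaves|=2  hit=P13

== RESULT ==
13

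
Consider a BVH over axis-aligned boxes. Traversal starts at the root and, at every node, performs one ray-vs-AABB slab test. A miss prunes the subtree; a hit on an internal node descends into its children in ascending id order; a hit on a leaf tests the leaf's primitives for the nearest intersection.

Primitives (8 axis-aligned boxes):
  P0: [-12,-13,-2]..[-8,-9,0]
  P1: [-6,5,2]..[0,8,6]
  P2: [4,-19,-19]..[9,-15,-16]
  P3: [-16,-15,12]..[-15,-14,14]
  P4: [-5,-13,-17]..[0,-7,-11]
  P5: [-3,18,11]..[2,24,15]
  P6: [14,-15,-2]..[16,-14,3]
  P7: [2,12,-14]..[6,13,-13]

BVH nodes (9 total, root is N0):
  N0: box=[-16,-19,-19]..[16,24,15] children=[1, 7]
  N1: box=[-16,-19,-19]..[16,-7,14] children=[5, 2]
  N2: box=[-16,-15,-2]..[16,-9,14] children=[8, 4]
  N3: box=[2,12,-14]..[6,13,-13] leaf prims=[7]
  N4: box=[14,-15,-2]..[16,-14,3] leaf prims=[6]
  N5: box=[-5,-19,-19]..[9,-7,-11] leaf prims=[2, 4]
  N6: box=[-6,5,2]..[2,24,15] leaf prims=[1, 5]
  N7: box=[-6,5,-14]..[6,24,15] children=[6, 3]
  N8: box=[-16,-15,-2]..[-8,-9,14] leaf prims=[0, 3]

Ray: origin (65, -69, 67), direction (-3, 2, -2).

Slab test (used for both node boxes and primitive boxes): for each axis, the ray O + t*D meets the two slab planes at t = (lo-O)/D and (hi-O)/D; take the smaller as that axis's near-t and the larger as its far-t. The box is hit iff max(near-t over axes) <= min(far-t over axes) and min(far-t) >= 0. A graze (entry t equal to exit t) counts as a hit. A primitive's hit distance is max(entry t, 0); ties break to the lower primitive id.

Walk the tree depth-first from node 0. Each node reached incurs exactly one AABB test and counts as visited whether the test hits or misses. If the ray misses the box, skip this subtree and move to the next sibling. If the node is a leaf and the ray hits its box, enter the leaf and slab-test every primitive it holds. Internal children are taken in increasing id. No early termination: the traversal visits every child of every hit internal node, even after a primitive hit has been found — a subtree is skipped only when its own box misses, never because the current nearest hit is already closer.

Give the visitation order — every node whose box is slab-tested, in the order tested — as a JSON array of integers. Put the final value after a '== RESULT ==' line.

Walk:
N0 x:[49/3,27] y:[25,93/2] z:[26,43] -> hit [26,27], descend [1, 7]
  N1 x:[49/3,27] y:[25,31] z:[53/2,43] -> hit [53/2,27], descend [2, 5]
    N2 x:[49/3,27] y:[27,30] z:[53/2,69/2] -> hit [27,27], descend [4, 8]
      N4 x:[49/3,17] y:[27,55/2] z:[32,69/2] -> miss, prune
      N8 x:[73/3,27] y:[27,30] z:[53/2,69/2] -> hit [27,27] leaf, test {P0(miss), P3@t=27}
    N5 x:[56/3,70/3] y:[25,31] z:[39,43] -> miss, prune
  N7 x:[59/3,71/3] y:[37,93/2] z:[26,81/2] -> miss, prune

Visited [0, 1, 2, 4, 8, 5, 7]. Tests: 7 box, 1 leaf. Nearest: P3.

== RESULT ==
[0, 1, 2, 4, 8, 5, 7]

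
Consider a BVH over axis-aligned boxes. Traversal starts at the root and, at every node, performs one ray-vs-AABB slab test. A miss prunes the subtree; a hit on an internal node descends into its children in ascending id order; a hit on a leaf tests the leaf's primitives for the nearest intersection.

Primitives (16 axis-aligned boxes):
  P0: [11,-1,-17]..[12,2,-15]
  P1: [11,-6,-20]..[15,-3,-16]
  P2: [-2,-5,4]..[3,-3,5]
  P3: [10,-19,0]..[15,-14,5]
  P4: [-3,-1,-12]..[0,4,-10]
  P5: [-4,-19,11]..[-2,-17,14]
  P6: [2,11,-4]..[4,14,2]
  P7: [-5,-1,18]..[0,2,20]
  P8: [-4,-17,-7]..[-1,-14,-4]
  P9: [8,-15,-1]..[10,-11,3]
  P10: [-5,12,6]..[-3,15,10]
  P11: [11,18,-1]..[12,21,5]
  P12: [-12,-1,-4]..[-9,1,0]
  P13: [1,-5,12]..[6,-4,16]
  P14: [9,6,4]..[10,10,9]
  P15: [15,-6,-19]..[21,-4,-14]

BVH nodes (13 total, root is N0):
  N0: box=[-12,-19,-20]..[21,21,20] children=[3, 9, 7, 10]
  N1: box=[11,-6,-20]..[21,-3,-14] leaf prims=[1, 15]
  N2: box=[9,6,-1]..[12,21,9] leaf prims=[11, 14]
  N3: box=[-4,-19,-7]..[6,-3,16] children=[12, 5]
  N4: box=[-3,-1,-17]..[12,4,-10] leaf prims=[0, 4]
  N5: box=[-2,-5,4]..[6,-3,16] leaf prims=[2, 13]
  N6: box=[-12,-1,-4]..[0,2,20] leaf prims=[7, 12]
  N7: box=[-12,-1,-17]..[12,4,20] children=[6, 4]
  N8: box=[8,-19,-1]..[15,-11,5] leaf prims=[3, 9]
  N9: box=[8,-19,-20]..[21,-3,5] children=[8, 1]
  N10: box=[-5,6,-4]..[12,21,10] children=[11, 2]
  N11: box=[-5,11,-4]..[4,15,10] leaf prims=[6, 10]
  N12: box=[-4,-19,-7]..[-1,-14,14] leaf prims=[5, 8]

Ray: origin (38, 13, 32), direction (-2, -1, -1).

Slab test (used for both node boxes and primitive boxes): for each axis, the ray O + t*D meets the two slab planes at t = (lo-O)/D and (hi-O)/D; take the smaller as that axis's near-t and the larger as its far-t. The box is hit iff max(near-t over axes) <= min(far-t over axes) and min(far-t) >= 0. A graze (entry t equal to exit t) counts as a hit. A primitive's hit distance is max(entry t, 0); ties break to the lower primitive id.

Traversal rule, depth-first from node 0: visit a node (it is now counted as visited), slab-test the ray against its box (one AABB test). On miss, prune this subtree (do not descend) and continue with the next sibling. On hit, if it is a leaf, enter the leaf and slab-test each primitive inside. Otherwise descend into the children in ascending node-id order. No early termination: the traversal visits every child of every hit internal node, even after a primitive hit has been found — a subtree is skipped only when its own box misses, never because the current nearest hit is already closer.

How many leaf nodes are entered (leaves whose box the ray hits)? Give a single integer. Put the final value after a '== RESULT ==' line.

Traverse from the root:
N0 x:[17/2,25] y:[-8,32] z:[12,52] -> hit [12,25], descend [3, 7, 9, 10]
  N3 x:[16,21] y:[16,32] z:[16,39] -> hit [16,21], descend [5, 12]
    N5 x:[16,20] y:[16,18] z:[16,28] -> hit [16,18] leaf, test {P2(miss), P13@t=17}
    N12 x:[39/2,21] y:[27,32] z:[18,39] -> miss, prune
  N7 x:[13,25] y:[9,14] z:[12,49] -> hit [13,14], descend [4, 6]
    N4 x:[13,41/2] y:[9,14] z:[42,49] -> miss, prune
    N6 x:[19,25] y:[11,14] z:[12,36] -> miss, prune
  N9 x:[17/2,15] y:[16,32] z:[27,52] -> miss, prune
  N10 x:[13,43/2] y:[-8,7] z:[22,36] -> miss, prune

Visited [0, 3, 5, 12, 7, 4, 6, 9, 10]. Tests: 9 box, 1 leaf. Nearest: P13.

== RESULT ==
1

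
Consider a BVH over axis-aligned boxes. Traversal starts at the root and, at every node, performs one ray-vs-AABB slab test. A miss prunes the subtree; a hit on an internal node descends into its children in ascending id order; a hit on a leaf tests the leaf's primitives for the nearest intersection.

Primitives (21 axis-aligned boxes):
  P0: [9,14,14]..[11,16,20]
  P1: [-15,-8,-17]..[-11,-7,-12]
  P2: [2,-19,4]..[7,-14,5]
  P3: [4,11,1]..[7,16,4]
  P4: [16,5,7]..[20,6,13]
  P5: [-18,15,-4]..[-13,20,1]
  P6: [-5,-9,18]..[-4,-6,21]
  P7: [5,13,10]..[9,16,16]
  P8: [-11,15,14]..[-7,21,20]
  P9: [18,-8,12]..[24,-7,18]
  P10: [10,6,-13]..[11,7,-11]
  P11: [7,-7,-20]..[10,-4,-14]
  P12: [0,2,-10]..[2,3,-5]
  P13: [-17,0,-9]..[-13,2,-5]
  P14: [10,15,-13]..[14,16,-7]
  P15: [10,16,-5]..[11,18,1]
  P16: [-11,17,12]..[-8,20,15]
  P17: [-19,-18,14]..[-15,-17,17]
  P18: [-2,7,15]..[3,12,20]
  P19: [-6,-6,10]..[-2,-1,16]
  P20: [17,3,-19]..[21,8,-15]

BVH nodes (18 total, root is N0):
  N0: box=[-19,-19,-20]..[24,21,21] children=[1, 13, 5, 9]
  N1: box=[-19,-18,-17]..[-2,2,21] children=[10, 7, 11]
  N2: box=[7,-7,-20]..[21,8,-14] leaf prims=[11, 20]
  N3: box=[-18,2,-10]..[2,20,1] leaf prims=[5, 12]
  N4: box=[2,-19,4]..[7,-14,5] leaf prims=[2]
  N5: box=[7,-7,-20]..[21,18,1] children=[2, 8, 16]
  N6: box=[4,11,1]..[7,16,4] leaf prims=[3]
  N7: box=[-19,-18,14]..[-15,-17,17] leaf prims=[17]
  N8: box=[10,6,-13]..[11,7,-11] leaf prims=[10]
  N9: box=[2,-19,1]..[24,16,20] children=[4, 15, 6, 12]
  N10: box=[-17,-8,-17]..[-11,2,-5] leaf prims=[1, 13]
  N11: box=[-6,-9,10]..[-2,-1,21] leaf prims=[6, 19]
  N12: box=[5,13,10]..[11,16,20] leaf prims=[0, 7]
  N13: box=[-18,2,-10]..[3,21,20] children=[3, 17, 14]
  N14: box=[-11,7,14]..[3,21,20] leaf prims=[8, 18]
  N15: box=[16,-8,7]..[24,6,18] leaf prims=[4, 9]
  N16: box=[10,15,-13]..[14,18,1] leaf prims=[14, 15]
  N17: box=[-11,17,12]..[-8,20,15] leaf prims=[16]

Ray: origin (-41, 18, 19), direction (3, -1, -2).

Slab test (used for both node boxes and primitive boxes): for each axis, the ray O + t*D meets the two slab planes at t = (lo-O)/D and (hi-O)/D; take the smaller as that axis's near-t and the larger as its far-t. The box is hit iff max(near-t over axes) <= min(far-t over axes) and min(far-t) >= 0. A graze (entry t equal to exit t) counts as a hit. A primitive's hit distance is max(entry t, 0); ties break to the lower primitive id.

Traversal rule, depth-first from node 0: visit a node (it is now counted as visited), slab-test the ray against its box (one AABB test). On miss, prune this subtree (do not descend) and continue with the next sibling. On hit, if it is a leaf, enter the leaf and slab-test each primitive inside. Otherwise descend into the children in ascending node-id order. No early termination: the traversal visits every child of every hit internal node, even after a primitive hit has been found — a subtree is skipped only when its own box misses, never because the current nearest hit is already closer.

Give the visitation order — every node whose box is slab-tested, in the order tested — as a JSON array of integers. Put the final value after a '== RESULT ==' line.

Trace the traversal:
N0 x:[22/3,65/3] y:[-3,37] z:[-1,39/2] -> hit [22/3,39/2], descend [1, 5, 9, 13]
  N1 x:[22/3,13] y:[16,36] z:[-1,18] -> miss, prune
  N5 x:[16,62/3] y:[0,25] z:[9,39/2] -> hit [16,39/2], descend [2, 8, 16]
    N2 x:[16,62/3] y:[10,25] z:[33/2,39/2] -> hit [33/2,39/2] leaf, test {P11(miss), P20(miss)}
    N8 x:[17,52/3] y:[11,12] z:[15,16] -> miss, prune
    N16 x:[17,55/3] y:[0,3] z:[9,16] -> miss, prune
  N9 x:[43/3,65/3] y:[2,37] z:[-1/2,9] -> miss, prune
  N13 x:[23/3,44/3] y:[-3,16] z:[-1/2,29/2] -> hit [23/3,29/2], descend [3, 14, 17]
    N3 x:[23/3,43/3] y:[-2,16] z:[9,29/2] -> hit [9,43/3] leaf, test {P5(miss), P12(miss)}
    N14 x:[10,44/3] y:[-3,11] z:[-1/2,5/2] -> miss, prune
    N17 x:[10,11] y:[-2,1] z:[2,7/2] -> miss, prune

Summary -> nodes [0, 1, 5, 2, 8, 16, 9, 13, 3, 14, 17]; box-tests=11; leaf-entries=2; first=miss

== RESULT ==
[0, 1, 5, 2, 8, 16, 9, 13, 3, 14, 17]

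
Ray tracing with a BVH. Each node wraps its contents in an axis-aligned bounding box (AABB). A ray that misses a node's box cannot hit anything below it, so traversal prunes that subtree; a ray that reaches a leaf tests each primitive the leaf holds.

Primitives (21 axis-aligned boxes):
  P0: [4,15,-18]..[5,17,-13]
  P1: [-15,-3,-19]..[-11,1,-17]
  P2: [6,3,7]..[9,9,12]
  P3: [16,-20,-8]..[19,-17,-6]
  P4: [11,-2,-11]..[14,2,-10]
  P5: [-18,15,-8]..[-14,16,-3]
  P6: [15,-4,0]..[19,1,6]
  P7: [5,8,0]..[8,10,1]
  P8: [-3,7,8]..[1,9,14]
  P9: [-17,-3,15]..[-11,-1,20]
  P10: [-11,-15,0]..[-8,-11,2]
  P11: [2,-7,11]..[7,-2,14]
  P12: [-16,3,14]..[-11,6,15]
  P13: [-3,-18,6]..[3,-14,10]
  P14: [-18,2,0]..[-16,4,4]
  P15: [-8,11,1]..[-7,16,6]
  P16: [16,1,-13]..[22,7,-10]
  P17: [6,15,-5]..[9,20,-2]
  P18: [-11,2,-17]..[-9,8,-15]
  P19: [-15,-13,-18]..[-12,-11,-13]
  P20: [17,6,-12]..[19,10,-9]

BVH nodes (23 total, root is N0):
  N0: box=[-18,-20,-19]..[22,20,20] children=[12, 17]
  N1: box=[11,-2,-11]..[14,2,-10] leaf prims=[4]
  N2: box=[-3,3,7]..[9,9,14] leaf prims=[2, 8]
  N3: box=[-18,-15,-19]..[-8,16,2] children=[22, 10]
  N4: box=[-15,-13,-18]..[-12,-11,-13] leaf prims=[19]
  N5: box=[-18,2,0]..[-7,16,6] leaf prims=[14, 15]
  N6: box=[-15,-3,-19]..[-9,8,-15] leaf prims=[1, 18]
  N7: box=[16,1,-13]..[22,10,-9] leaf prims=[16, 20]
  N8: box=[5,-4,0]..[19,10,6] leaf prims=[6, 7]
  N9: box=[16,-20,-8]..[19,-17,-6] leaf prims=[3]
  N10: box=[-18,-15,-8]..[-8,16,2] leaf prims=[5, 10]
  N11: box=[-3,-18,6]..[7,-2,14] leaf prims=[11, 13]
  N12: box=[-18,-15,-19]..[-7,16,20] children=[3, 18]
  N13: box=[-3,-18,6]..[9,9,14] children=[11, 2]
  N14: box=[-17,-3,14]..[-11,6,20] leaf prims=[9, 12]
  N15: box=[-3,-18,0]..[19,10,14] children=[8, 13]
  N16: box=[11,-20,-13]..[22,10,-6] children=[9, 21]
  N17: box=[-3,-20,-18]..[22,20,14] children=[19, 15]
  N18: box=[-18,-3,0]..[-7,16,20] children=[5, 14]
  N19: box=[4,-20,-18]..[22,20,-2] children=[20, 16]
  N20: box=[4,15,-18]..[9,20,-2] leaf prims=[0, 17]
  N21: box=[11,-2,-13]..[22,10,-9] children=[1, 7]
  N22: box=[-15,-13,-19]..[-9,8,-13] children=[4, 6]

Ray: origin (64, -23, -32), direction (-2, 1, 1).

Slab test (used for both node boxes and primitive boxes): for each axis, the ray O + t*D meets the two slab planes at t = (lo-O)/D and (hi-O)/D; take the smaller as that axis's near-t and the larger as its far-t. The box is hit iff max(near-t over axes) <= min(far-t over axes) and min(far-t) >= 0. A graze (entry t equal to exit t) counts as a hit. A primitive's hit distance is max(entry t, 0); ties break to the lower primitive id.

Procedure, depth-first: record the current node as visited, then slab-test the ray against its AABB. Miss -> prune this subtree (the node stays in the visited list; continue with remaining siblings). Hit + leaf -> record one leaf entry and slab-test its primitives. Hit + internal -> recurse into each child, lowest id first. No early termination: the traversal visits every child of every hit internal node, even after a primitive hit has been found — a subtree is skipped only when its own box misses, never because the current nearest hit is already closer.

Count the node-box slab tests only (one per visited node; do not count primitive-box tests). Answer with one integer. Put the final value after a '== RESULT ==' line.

Traverse from the root:
N0 x:[21,41] y:[3,43] z:[13,52] -> hit [21,41], descend [12, 17]
  N12 x:[71/2,41] y:[8,39] z:[13,52] -> hit [71/2,39], descend [3, 18]
    N3 x:[36,41] y:[8,39] z:[13,34] -> miss, prune
    N18 x:[71/2,41] y:[20,39] z:[32,52] -> hit [71/2,39], descend [5, 14]
      N5 x:[71/2,41] y:[25,39] z:[32,38] -> hit [71/2,38] leaf, test {P14(miss), P15@t=71/2}
      N14 x:[75/2,81/2] y:[20,29] z:[46,52] -> miss, prune
  N17 x:[21,67/2] y:[3,43] z:[14,46] -> hit [21,67/2], descend [15, 19]
    N15 x:[45/2,67/2] y:[5,33] z:[32,46] -> hit [32,33], descend [8, 13]
      N8 x:[45/2,59/2] y:[19,33] z:[32,38] -> miss, prune
      N13 x:[55/2,67/2] y:[5,32] z:[38,46] -> miss, prune
    N19 x:[21,30] y:[3,43] z:[14,30] -> hit [21,30], descend [16, 20]
      N16 x:[21,53/2] y:[3,33] z:[19,26] -> hit [21,26], descend [9, 21]
        N9 x:[45/2,24] y:[3,6] z:[24,26] -> miss, prune
        N21 x:[21,53/2] y:[21,33] z:[19,23] -> hit [21,23], descend [1, 7]
          N1 x:[25,53/2] y:[21,25] z:[21,22] -> miss, prune
          N7 x:[21,24] y:[24,33] z:[19,23] -> miss, prune
      N20 x:[55/2,30] y:[38,43] z:[14,30] -> miss, prune

17 AABB tests over nodes [0, 12, 3, 18, 5, 14, 17, 15, 8, 13, 19, 16, 9, 21, 1, 7, 20]; 1 leaf entered; closest P15.

== RESULT ==
17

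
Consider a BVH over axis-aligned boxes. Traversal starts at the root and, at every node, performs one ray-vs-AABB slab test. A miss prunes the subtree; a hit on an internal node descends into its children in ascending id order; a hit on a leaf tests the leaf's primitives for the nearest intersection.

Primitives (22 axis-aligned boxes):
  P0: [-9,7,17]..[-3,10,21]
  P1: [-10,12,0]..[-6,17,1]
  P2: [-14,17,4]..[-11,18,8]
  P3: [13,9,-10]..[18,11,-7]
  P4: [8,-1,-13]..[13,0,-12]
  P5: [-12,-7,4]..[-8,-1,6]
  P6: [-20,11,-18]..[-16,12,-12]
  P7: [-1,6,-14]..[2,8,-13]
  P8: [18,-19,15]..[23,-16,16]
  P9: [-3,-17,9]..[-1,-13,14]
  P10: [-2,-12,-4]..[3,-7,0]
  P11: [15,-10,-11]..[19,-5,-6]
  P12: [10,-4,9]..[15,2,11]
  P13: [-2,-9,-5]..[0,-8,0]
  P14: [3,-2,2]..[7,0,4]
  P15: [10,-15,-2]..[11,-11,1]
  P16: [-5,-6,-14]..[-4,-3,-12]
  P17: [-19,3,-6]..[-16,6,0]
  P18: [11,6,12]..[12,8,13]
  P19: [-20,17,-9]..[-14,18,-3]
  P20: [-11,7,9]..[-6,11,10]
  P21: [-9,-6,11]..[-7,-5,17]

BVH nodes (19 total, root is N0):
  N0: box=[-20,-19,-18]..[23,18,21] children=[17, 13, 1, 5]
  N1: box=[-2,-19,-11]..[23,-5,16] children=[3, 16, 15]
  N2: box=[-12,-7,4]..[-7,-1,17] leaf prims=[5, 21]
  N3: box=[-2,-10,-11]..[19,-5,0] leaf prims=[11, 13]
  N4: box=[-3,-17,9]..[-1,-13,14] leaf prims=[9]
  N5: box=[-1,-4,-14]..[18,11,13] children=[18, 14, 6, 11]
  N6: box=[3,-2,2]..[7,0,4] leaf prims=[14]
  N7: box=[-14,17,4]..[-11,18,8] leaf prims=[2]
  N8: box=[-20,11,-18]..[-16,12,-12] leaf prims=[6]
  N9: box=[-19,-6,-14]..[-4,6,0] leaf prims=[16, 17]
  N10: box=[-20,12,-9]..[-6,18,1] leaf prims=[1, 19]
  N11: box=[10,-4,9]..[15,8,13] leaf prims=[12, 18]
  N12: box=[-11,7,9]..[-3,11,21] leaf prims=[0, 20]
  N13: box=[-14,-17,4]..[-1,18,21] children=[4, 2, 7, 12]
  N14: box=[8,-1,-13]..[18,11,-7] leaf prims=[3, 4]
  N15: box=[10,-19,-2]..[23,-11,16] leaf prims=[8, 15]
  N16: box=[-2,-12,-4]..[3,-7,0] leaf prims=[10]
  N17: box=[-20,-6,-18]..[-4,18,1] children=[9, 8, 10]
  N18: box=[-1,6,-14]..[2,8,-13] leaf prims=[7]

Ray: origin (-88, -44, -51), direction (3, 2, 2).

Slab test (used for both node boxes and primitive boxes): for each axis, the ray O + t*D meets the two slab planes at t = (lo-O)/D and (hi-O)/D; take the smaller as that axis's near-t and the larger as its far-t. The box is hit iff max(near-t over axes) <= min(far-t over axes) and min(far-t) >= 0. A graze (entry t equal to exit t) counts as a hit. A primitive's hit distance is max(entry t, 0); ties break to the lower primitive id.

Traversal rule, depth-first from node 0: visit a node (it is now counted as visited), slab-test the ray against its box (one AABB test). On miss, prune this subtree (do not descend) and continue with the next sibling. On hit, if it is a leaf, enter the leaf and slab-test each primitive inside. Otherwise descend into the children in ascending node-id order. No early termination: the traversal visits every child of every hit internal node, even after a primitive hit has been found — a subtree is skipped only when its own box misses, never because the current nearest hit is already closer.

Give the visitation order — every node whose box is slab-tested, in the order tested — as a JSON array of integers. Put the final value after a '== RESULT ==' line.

Walk:
N0 x:[68/3,37] y:[25/2,31] z:[33/2,36] -> hit [68/3,31], descend [1, 5, 13, 17]
  N1 x:[86/3,37] y:[25/2,39/2] z:[20,67/2] -> miss, prune
  N5 x:[29,106/3] y:[20,55/2] z:[37/2,32] -> miss, prune
  N13 x:[74/3,29] y:[27/2,31] z:[55/2,36] -> hit [55/2,29], descend [2, 4, 7, 12]
    N2 x:[76/3,27] y:[37/2,43/2] z:[55/2,34] -> miss, prune
    N4 x:[85/3,29] y:[27/2,31/2] z:[30,65/2] -> miss, prune
    N7 x:[74/3,77/3] y:[61/2,31] z:[55/2,59/2] -> miss, prune
    N12 x:[77/3,85/3] y:[51/2,55/2] z:[30,36] -> miss, prune
  N17 x:[68/3,28] y:[19,31] z:[33/2,26] -> hit [68/3,26], descend [8, 9, 10]
    N8 x:[68/3,24] y:[55/2,28] z:[33/2,39/2] -> miss, prune
    N9 x:[23,28] y:[19,25] z:[37/2,51/2] -> hit [23,25] leaf, test {P16(miss), P17@t=47/2}
    N10 x:[68/3,82/3] y:[28,31] z:[21,26] -> miss, prune

order=[0, 1, 5, 13, 2, 4, 7, 12, 17, 8, 9, 10]  |boxes|=12  |leaves|=1  hit=P17

== RESULT ==
[0, 1, 5, 13, 2, 4, 7, 12, 17, 8, 9, 10]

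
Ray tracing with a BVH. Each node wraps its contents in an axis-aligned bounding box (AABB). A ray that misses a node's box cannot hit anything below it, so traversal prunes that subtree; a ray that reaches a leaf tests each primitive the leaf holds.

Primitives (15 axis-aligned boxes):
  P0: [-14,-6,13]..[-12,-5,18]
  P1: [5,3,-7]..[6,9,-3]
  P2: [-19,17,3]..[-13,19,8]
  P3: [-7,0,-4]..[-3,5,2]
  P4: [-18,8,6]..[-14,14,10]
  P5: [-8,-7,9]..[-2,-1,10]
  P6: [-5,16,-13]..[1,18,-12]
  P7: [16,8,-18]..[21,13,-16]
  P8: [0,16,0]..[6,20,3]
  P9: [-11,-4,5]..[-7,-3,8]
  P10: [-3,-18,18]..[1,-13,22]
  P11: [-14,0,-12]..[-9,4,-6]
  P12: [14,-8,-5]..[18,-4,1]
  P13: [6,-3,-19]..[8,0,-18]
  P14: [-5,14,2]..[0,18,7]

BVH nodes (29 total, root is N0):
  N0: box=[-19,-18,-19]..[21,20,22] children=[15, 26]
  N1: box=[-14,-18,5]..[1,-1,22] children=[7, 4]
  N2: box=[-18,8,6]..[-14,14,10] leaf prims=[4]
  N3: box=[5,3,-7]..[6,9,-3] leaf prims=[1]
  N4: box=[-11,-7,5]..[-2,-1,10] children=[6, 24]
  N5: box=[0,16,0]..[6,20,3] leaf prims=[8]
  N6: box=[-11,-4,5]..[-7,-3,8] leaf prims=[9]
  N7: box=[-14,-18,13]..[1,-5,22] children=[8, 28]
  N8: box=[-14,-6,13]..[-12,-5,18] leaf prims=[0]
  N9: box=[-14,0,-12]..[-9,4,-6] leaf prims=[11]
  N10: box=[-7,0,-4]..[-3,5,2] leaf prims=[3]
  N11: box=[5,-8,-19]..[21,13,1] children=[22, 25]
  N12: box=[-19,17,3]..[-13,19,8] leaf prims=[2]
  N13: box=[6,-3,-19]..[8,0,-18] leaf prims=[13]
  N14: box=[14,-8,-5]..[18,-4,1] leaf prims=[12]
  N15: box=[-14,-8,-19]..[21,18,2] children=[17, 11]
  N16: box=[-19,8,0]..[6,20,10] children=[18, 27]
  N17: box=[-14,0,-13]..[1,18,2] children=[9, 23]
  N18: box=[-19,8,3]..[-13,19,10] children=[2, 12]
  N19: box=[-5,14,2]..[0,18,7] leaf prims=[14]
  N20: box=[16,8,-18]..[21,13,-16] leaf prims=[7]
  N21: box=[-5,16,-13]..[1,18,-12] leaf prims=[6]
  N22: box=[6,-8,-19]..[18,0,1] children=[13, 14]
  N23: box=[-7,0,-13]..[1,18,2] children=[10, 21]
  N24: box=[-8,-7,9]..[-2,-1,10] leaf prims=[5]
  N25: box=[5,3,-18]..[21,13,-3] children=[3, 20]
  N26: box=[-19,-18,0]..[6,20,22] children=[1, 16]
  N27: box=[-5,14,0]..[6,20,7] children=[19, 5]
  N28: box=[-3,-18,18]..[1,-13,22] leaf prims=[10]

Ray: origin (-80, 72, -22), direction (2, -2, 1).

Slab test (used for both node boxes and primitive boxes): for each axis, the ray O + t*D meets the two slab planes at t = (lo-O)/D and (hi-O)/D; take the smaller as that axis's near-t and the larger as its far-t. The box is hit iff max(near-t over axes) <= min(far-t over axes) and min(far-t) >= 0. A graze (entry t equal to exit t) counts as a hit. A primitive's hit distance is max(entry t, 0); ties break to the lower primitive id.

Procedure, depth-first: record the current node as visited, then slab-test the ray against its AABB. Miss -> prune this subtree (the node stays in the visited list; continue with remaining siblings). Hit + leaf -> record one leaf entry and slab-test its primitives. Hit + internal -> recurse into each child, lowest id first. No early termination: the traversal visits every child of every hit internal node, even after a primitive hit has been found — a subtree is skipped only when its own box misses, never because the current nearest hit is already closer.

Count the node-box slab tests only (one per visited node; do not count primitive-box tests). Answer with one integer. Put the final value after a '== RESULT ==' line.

Walk:
N0 x:[61/2,101/2] y:[26,45] z:[3,44] -> hit [61/2,44], descend [15, 26]
  N15 x:[33,101/2] y:[27,40] z:[3,24] -> miss, prune
  N26 x:[61/2,43] y:[26,45] z:[22,44] -> hit [61/2,43], descend [1, 16]
    N1 x:[33,81/2] y:[73/2,45] z:[27,44] -> hit [73/2,81/2], descend [4, 7]
      N4 x:[69/2,39] y:[73/2,79/2] z:[27,32] -> miss, prune
      N7 x:[33,81/2] y:[77/2,45] z:[35,44] -> hit [77/2,81/2], descend [8, 28]
        N8 x:[33,34] y:[77/2,39] z:[35,40] -> miss, prune
        N28 x:[77/2,81/2] y:[85/2,45] z:[40,44] -> miss, prune
    N16 x:[61/2,43] y:[26,32] z:[22,32] -> hit [61/2,32], descend [18, 27]
      N18 x:[61/2,67/2] y:[53/2,32] z:[25,32] -> hit [61/2,32], descend [2, 12]
        N2 x:[31,33] y:[29,32] z:[28,32] -> hit [31,32] leaf, test {P4@t=31}
        N12 x:[61/2,67/2] y:[53/2,55/2] z:[25,30] -> miss, prune
      N27 x:[75/2,43] y:[26,29] z:[22,29] -> miss, prune

Summary -> nodes [0, 15, 26, 1, 4, 7, 8, 28, 16, 18, 2, 12, 27]; box-tests=13; leaf-entries=1; first=P4

== RESULT ==
13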